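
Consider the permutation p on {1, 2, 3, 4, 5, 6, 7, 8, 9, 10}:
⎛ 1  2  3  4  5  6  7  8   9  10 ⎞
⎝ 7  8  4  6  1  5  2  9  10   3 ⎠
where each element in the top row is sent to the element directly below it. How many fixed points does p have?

No element satisfies p(x) = x, so there are 0 fixed points.

0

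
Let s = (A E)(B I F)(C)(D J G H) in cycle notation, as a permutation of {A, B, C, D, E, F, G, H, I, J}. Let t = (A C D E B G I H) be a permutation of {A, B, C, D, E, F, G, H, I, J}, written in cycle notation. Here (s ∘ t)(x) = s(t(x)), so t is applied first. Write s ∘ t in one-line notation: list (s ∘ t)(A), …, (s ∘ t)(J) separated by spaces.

C H J A I B F E D G

Chase each element through t then s: A → C → C; B → G → H; C → D → J; D → E → A; E → B → I; F → F → B; G → I → F; H → A → E; I → H → D; J → J → G.
Collecting the images, s ∘ t = [C H J A I B F E D G].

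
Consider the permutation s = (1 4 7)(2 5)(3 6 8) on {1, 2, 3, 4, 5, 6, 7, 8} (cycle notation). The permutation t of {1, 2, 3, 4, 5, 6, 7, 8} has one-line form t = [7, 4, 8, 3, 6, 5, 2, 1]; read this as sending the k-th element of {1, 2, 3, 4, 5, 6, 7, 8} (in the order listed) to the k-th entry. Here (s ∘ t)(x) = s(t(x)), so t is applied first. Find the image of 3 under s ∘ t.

(s ∘ t)(3) = s(t(3)). t(3) = 8, then s(8) = 3. So (s ∘ t)(3) = 3.

3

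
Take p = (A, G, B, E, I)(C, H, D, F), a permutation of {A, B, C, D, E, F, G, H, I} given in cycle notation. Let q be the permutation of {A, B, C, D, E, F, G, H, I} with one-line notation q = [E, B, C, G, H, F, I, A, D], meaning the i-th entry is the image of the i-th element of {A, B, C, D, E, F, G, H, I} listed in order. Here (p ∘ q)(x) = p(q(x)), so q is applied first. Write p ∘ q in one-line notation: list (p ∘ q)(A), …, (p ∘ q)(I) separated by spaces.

I E H B D C A G F

(p ∘ q)(x) = p(q(x)). Computing each image: p(q(A)) = p(E) = I, p(q(B)) = p(B) = E, p(q(C)) = p(C) = H, p(q(D)) = p(G) = B, p(q(E)) = p(H) = D, p(q(F)) = p(F) = C, p(q(G)) = p(I) = A, p(q(H)) = p(A) = G, p(q(I)) = p(D) = F.
Hence p ∘ q = [I E H B D C A G F].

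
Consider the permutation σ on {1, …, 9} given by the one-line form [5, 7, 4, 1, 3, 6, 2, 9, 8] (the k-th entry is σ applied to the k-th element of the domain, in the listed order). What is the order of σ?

Writing σ as disjoint cycles, the cycle lengths are 4, 2, 2, 1.
Since disjoint cycles commute, ord(σ) = lcm(4, 2, 2) = 4.

4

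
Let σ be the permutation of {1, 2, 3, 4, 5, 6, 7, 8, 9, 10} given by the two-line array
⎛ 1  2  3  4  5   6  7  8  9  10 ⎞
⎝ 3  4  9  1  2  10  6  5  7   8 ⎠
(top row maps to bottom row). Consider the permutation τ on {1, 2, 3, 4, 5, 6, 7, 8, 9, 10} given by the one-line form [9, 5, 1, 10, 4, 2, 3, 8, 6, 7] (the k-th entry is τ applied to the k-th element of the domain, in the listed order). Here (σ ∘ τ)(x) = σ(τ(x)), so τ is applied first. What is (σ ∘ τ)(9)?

10

First apply τ: τ(9) = 6, then σ(6) = 10. Thus (σ ∘ τ)(9) = 10.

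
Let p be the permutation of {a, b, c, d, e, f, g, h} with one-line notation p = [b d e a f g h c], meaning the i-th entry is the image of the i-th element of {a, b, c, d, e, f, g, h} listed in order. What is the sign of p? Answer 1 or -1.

1

In disjoint-cycle form the cycle lengths are 5, 3.
A cycle of length ℓ contributes ℓ−1 transpositions, so p is a product of 4 + 2 = 6 transpositions — even.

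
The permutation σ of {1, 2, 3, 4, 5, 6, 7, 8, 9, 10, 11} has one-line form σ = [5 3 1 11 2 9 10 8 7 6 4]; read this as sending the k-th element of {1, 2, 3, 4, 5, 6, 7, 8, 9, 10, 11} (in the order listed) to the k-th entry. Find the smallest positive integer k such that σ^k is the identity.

4

Writing σ as disjoint cycles, the cycle lengths are 4, 4, 2, 1.
Since disjoint cycles commute, ord(σ) = lcm(4, 4, 2) = 4.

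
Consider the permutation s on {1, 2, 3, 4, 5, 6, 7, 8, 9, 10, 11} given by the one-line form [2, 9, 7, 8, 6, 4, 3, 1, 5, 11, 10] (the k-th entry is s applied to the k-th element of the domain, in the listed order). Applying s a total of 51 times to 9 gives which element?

6

Tracing 9 → 5 → … returns to 9 after 7 steps, so 9 lies in a 7-cycle (1, 2, 9, 5, 6, 4, 8).
Powers repeat with period 7 on this cycle, and 51 mod 7 = 2, so s^51(9) = s^2(9).
Stepping 2 places around the cycle: 9 → 5 → 6.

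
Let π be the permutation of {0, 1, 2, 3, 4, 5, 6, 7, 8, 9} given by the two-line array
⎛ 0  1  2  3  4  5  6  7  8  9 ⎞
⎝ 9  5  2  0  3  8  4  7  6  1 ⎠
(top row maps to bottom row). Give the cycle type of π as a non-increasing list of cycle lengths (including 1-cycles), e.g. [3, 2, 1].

The disjoint cycles are (0, 9, 1, 5, 8, 6, 4, 3)(2)(7), with lengths 8, 1, 1 in non-increasing order.

[8, 1, 1]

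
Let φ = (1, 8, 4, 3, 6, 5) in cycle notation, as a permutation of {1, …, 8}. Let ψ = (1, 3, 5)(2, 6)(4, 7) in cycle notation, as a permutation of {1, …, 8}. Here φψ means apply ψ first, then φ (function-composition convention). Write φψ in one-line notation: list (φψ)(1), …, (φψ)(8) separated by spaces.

For each element, apply ψ then φ: 1 → 3 → 6; 2 → 6 → 5; 3 → 5 → 1; 4 → 7 → 7; 5 → 1 → 8; 6 → 2 → 2; 7 → 4 → 3; 8 → 8 → 4.
So φψ in one-line form is 6 5 1 7 8 2 3 4.

6 5 1 7 8 2 3 4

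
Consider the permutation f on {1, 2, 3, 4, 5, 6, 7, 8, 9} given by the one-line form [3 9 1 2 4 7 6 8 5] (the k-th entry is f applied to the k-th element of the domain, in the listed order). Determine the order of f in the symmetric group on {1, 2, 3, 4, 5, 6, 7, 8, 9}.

Decomposing into disjoint cycles gives cycle lengths 4, 2, 2, 1.
Since disjoint cycles commute, ord(f) = lcm(4, 2, 2) = 4.

4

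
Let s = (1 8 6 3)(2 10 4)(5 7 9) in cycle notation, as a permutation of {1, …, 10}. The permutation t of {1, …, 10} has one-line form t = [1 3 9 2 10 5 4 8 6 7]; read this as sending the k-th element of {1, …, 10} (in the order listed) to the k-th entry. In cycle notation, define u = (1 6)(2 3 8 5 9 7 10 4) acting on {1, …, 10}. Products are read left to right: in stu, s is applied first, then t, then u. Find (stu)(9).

(stu)(9) = u(t(s(9))). s(9) = 5, then t(5) = 10, then u(10) = 4, so the result is 4.

4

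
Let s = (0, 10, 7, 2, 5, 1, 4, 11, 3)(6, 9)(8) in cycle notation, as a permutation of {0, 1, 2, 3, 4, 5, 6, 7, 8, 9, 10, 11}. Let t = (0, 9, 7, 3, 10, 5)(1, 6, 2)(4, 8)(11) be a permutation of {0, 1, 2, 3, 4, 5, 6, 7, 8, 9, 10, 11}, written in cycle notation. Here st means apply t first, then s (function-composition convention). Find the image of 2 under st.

(st)(2) = s(t(2)). t(2) = 1, then s(1) = 4. So (st)(2) = 4.

4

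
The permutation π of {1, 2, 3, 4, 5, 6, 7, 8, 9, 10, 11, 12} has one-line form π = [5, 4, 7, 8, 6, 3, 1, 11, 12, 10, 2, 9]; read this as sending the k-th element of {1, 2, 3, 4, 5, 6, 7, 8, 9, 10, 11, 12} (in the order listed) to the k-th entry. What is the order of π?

20

Decomposing into disjoint cycles gives cycle lengths 5, 4, 2, 1.
The order is lcm(5, 4, 2) = 20.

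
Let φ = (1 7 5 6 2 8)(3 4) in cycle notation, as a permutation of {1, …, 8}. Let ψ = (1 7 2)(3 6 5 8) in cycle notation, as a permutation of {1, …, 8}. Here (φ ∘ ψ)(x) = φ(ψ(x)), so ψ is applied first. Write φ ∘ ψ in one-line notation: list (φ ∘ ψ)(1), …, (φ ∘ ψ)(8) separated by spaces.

For each element, apply ψ then φ: 1 → 7 → 5; 2 → 1 → 7; 3 → 6 → 2; 4 → 4 → 3; 5 → 8 → 1; 6 → 5 → 6; 7 → 2 → 8; 8 → 3 → 4.
So φ ∘ ψ in one-line form is 5 7 2 3 1 6 8 4.

5 7 2 3 1 6 8 4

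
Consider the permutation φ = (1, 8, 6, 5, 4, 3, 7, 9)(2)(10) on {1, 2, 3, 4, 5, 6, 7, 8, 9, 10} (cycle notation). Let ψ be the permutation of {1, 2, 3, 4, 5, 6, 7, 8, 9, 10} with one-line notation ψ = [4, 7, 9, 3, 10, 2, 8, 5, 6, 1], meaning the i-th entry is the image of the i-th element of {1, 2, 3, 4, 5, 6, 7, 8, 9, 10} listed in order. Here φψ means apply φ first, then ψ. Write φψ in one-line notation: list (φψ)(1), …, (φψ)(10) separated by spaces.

5 7 8 9 3 10 6 2 4 1

Chase each element through φ then ψ: 1 → 8 → 5; 2 → 2 → 7; 3 → 7 → 8; 4 → 3 → 9; 5 → 4 → 3; 6 → 5 → 10; 7 → 9 → 6; 8 → 6 → 2; 9 → 1 → 4; 10 → 10 → 1.
So φψ in one-line form is 5 7 8 9 3 10 6 2 4 1.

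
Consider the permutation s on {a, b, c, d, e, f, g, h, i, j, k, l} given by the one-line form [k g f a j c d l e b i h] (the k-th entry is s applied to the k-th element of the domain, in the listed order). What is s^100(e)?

d

Tracing e → j → … returns to e after 8 steps, so e lies in an 8-cycle (a, k, i, e, j, b, g, d).
Since the cycle has length 8, s^100 acts on it the same as s^4 (100 mod 8 = 4).
Advancing 4 steps from e: e → j → b → g → d.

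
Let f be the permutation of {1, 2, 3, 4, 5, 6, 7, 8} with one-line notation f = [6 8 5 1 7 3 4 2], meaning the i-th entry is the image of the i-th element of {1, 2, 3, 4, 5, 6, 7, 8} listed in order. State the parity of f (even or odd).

even

In disjoint-cycle form the cycle lengths are 6, 2.
A cycle of length ℓ contributes ℓ−1 transpositions, so f is a product of 5 + 1 = 6 transpositions — even.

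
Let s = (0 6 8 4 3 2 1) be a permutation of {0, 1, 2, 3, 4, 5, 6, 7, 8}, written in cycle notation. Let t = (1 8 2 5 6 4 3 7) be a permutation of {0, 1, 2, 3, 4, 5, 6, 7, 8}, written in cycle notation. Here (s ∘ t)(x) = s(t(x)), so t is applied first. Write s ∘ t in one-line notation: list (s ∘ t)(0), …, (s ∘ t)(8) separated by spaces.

6 4 5 7 2 8 3 0 1

(s ∘ t)(x) = s(t(x)). Computing each image: s(t(0)) = s(0) = 6, s(t(1)) = s(8) = 4, s(t(2)) = s(5) = 5, s(t(3)) = s(7) = 7, s(t(4)) = s(3) = 2, s(t(5)) = s(6) = 8, s(t(6)) = s(4) = 3, s(t(7)) = s(1) = 0, s(t(8)) = s(2) = 1.
Hence s ∘ t = [6 4 5 7 2 8 3 0 1].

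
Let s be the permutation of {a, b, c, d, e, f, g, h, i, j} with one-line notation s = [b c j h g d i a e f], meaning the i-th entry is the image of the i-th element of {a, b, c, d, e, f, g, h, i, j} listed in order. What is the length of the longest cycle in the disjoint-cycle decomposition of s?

Decomposing into disjoint cycles gives (a, b, c, j, f, d, h)(e, g, i); the longest has length 7.

7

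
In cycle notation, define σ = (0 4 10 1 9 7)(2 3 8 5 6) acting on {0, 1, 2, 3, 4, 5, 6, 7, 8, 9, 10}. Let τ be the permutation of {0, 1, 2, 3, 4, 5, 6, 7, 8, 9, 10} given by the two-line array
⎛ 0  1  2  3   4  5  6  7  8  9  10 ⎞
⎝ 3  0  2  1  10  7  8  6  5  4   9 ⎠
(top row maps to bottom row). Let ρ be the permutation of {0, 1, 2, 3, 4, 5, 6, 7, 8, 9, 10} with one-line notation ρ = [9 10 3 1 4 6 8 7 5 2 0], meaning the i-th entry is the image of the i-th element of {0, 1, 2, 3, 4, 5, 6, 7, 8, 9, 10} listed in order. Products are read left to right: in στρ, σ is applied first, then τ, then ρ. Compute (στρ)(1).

4

Chase 1: σ(1) = 9; τ(9) = 4; ρ(4) = 4. Hence (στρ)(1) = 4.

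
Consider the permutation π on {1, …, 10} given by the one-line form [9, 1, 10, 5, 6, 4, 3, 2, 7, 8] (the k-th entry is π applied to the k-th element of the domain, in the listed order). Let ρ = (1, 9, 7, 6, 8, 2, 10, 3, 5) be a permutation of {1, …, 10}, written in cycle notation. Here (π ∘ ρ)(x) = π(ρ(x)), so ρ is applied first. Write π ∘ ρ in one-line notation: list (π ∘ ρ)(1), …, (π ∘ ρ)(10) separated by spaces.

7 8 6 5 9 2 4 1 3 10

For each element, apply ρ then π: 1 → 9 → 7; 2 → 10 → 8; 3 → 5 → 6; 4 → 4 → 5; 5 → 1 → 9; 6 → 8 → 2; 7 → 6 → 4; 8 → 2 → 1; 9 → 7 → 3; 10 → 3 → 10.
So π ∘ ρ in one-line form is 7 8 6 5 9 2 4 1 3 10.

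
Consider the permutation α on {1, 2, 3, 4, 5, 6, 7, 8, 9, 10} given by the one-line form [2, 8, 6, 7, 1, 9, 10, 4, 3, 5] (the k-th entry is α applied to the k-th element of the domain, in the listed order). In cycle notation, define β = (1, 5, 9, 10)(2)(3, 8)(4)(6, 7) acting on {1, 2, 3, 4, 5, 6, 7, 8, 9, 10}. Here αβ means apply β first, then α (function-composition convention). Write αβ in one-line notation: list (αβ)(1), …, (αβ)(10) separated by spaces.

1 8 4 7 3 10 9 6 5 2

Chase each element through β then α: 1 → 5 → 1; 2 → 2 → 8; 3 → 8 → 4; 4 → 4 → 7; 5 → 9 → 3; 6 → 7 → 10; 7 → 6 → 9; 8 → 3 → 6; 9 → 10 → 5; 10 → 1 → 2.
Collecting the images, αβ = [1 8 4 7 3 10 9 6 5 2].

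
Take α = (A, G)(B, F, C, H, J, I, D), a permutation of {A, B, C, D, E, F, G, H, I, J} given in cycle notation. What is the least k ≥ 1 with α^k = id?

The disjoint cycles have lengths 7, 2, 1.
Since disjoint cycles commute, ord(α) = lcm(7, 2) = 14.

14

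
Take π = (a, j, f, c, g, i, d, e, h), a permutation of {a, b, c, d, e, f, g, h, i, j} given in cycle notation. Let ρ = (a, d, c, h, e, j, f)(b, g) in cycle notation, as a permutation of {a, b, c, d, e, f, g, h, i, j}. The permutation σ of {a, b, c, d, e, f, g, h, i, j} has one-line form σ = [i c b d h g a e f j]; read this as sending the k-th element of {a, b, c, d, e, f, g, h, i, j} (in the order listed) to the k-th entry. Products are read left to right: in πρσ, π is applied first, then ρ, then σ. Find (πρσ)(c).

(πρσ)(c) = σ(ρ(π(c))). π(c) = g, then ρ(g) = b, then σ(b) = c, so the result is c.

c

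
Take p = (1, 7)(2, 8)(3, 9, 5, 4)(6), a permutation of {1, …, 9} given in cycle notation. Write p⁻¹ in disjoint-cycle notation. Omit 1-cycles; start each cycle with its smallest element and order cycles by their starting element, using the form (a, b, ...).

The inverse reverses each cycle.
After reversing and putting each cycle's least element first, p⁻¹ = (1, 7)(2, 8)(3, 4, 5, 9).

(1, 7)(2, 8)(3, 4, 5, 9)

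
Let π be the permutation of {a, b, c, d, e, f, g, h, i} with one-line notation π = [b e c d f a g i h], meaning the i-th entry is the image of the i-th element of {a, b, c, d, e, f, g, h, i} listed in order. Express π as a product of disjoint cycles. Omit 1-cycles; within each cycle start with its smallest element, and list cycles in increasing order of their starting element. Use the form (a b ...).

(a b e f)(h i)

Start at a and follow images: a → b → e → f → a, giving the cycle (a b e f).
Repeating from the next unused element and collecting all non-trivial cycles gives (a b e f)(h i).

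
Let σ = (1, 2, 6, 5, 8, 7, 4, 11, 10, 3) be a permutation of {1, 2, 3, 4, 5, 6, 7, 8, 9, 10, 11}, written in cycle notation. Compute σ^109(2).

2 lies in the 10-cycle (1, 2, 6, 5, 8, 7, 4, 11, 10, 3).
Since the cycle has length 10, σ^109 acts on it the same as σ^9 (109 mod 10 = 9).
Advancing 9 steps from 2: 2 → 6 → 5 → 8 → 7 → 4 → 11 → 10 → 3 → 1.

1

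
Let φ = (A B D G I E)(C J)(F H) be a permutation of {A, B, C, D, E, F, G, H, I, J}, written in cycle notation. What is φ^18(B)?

B

B lies in the 6-cycle (A B D G I E).
Since the cycle has length 6, φ^18 acts on it the same as φ^0 (18 mod 6 = 0).
So φ^18(B) = B.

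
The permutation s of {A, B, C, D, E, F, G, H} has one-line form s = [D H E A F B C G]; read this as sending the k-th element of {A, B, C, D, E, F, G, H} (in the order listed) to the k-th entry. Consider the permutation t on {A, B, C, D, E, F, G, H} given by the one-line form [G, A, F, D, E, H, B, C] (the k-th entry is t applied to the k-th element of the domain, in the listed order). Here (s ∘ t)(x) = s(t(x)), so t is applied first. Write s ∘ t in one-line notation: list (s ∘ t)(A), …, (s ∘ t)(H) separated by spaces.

For each element, apply t then s: A → G → C; B → A → D; C → F → B; D → D → A; E → E → F; F → H → G; G → B → H; H → C → E.
So s ∘ t in one-line form is C D B A F G H E.

C D B A F G H E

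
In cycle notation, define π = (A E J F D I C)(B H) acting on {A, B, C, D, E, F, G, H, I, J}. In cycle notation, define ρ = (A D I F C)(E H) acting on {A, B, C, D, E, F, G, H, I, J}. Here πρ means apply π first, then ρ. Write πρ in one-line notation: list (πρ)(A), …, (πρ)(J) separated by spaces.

(πρ)(x) = ρ(π(x)). Computing each image: ρ(π(A)) = ρ(E) = H, ρ(π(B)) = ρ(H) = E, ρ(π(C)) = ρ(A) = D, ρ(π(D)) = ρ(I) = F, ρ(π(E)) = ρ(J) = J, ρ(π(F)) = ρ(D) = I, ρ(π(G)) = ρ(G) = G, ρ(π(H)) = ρ(B) = B, ρ(π(I)) = ρ(C) = A, ρ(π(J)) = ρ(F) = C.
Hence πρ = [H E D F J I G B A C].

H E D F J I G B A C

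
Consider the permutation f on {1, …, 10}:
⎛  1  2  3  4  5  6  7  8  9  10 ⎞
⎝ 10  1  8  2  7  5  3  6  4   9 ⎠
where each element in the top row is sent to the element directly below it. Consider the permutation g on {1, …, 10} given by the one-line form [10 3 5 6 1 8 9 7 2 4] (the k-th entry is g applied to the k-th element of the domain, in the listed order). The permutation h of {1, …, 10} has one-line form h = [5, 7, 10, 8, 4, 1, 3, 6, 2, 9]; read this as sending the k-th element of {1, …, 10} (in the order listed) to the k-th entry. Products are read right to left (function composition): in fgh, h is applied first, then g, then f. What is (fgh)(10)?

Apply the permutations in order: h(10) = 9, then g(9) = 2, then f(2) = 1. So (fgh)(10) = 1.

1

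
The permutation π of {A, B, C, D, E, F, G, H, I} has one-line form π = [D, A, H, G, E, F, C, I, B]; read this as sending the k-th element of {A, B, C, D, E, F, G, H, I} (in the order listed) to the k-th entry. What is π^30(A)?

Tracing A → D → … returns to A after 7 steps, so A lies in a 7-cycle (A D G C H I B).
On a 7-cycle, π^7 is the identity, so π^30 = π^2 there (30 ≡ 2 mod 7).
Advancing 2 steps from A: A → D → G.

G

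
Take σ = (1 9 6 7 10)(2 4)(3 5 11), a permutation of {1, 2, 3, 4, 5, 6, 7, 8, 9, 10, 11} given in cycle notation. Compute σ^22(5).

5 lies in the 3-cycle (3 5 11).
On a 3-cycle, σ^3 is the identity, so σ^22 = σ^1 there (22 ≡ 1 mod 3).
Stepping 1 place around the cycle: 5 → 11.

11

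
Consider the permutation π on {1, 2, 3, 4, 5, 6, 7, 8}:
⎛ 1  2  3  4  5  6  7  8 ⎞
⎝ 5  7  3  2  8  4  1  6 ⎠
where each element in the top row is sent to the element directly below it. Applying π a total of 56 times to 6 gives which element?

Tracing 6 → 4 → … returns to 6 after 7 steps, so 6 lies in a 7-cycle (1, 5, 8, 6, 4, 2, 7).
On a 7-cycle, π^7 is the identity, so π^56 = π^0 there (56 ≡ 0 mod 7).
So π^56(6) = 6.

6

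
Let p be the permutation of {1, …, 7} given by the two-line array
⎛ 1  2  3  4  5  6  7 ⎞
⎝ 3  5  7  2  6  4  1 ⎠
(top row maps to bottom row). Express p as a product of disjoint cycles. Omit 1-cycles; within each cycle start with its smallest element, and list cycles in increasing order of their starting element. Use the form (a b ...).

Iterating p from 1 gives 1 → 3 → 7 → 1; that is the 3-cycle (1 3 7).
Continuing from each remaining unvisited element yields (1 3 7)(2 5 6 4).

(1 3 7)(2 5 6 4)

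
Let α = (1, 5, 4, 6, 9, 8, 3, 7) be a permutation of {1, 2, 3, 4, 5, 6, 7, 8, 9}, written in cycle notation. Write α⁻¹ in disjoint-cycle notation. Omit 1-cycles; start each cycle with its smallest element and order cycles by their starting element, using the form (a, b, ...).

(1, 7, 3, 8, 9, 6, 4, 5)

The inverse reverses each cycle.
After reversing and putting each cycle's least element first, α⁻¹ = (1, 7, 3, 8, 9, 6, 4, 5).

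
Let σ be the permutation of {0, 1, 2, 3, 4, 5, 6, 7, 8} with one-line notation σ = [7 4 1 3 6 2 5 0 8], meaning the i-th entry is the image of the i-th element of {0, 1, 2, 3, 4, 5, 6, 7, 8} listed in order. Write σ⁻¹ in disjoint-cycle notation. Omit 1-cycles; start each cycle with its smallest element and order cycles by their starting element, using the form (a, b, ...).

(0, 7)(1, 2, 5, 6, 4)

The cycle decomposition of σ is (0, 7)(1, 4, 6, 5, 2).
Reversing each cycle (and rotating so the smallest element leads) gives σ⁻¹ = (0, 7)(1, 2, 5, 6, 4).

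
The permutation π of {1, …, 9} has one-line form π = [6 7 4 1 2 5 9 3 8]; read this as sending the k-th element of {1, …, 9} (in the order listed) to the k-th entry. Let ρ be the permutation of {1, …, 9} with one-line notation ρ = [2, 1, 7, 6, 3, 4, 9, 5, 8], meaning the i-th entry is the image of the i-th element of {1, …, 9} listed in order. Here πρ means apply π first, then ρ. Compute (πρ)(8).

7

(πρ)(8) = ρ(π(8)). π(8) = 3, then ρ(3) = 7. So (πρ)(8) = 7.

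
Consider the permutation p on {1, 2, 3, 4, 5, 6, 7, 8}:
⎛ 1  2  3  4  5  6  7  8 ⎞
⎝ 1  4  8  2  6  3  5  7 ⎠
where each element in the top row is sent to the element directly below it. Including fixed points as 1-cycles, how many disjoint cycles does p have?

3

The cycle decomposition is (1)(2, 4)(3, 8, 7, 5, 6), which has 3 cycles (counting 1-cycles).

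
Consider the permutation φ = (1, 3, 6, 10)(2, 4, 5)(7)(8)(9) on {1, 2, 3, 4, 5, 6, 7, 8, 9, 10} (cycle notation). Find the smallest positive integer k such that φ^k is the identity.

The disjoint cycles have lengths 4, 3, 1, 1, 1.
The order of φ is the least common multiple of its cycle lengths: lcm(4, 3) = 12.

12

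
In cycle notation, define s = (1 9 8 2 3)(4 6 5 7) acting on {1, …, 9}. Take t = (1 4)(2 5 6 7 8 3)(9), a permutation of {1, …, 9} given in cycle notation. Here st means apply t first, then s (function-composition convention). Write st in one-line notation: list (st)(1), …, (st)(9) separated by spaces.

6 7 3 9 5 4 2 1 8

(st)(x) = s(t(x)). Computing each image: s(t(1)) = s(4) = 6, s(t(2)) = s(5) = 7, s(t(3)) = s(2) = 3, s(t(4)) = s(1) = 9, s(t(5)) = s(6) = 5, s(t(6)) = s(7) = 4, s(t(7)) = s(8) = 2, s(t(8)) = s(3) = 1, s(t(9)) = s(9) = 8.
Hence st = [6 7 3 9 5 4 2 1 8].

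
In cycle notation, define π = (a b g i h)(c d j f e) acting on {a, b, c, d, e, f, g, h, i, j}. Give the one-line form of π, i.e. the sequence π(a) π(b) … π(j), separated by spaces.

b g d j c e i a h f

Reading each image from the cycles: a↦b, b↦g, c↦d, d↦j, e↦c, f↦e, g↦i, h↦a, i↦h, j↦f.
So the one-line form is b g d j c e i a h f.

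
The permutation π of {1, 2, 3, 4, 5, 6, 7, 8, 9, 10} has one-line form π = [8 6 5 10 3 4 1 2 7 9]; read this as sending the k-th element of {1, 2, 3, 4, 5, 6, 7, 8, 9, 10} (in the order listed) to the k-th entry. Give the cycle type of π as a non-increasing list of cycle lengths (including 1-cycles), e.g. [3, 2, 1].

[8, 2]

The disjoint cycles are (1, 8, 2, 6, 4, 10, 9, 7)(3, 5), with lengths 8, 2 in non-increasing order.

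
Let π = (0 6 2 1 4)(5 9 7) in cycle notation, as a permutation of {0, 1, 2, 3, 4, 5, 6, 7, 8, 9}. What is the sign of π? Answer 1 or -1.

The cycle lengths are 5, 3, 1, 1.
A cycle is odd iff its length is even; π has 0 even-length cycles, so sgn(π) = (−1)^0 and π is even.

1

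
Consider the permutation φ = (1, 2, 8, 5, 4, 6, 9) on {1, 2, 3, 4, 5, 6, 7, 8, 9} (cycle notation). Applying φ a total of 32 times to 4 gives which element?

2

4 lies in the 7-cycle (1, 2, 8, 5, 4, 6, 9).
Since the cycle has length 7, φ^32 acts on it the same as φ^4 (32 mod 7 = 4).
Advancing 4 steps from 4: 4 → 6 → 9 → 1 → 2.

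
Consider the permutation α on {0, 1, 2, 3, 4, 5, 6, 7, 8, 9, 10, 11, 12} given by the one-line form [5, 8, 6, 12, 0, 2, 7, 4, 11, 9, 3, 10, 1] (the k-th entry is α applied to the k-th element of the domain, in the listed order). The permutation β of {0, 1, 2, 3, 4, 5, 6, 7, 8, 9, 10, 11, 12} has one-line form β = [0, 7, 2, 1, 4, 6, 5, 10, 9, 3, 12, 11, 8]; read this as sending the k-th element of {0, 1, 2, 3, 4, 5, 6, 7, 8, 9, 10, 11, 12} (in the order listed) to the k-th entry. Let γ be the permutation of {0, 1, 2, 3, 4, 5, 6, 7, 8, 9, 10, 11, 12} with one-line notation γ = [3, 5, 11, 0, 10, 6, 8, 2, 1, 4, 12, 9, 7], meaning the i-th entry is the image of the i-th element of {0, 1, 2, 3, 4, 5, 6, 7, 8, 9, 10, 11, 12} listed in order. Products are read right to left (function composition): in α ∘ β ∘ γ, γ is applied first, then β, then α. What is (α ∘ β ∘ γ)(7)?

6

(α ∘ β ∘ γ)(7) = α(β(γ(7))). γ(7) = 2, then β(2) = 2, then α(2) = 6, so the result is 6.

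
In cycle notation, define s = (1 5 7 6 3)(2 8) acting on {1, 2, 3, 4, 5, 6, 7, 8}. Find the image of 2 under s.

Within (2 8), 2 ↦ 8.

8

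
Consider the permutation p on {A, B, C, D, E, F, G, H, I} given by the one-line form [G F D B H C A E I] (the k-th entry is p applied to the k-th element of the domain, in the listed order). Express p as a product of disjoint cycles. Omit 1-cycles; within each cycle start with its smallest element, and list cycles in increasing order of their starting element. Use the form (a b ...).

(A G)(B F C D)(E H)

Iterating p from A gives A → G → A; that is the 2-cycle (A G).
Repeating from the next unused element and collecting all non-trivial cycles gives (A G)(B F C D)(E H).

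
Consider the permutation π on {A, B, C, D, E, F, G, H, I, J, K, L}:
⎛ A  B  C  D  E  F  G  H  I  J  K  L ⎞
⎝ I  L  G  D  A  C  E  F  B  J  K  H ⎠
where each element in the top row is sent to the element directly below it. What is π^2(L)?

Tracing L → H → … returns to L after 9 steps, so L lies in a 9-cycle (A, I, B, L, H, F, C, G, E).
Stepping 2 places around the cycle: L → H → F.

F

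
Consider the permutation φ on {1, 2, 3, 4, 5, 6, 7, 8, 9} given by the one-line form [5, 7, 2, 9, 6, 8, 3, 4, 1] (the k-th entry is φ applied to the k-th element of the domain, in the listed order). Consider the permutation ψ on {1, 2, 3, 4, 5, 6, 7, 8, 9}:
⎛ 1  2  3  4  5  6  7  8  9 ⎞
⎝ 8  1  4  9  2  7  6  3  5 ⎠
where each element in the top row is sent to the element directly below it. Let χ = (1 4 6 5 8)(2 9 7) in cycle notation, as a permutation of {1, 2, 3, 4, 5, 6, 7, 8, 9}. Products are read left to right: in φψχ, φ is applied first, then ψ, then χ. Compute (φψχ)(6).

3

Apply the permutations in order: φ(6) = 8, then ψ(8) = 3, then χ(3) = 3. So (φψχ)(6) = 3.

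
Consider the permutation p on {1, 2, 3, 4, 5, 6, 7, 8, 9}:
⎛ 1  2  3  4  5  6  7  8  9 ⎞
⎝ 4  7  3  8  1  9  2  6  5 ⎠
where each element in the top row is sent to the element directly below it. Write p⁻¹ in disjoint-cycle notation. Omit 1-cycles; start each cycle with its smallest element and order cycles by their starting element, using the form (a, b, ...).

The cycle decomposition of p is (1, 4, 8, 6, 9, 5)(2, 7).
Reversing each cycle (and rotating so the smallest element leads) gives p⁻¹ = (1, 5, 9, 6, 8, 4)(2, 7).

(1, 5, 9, 6, 8, 4)(2, 7)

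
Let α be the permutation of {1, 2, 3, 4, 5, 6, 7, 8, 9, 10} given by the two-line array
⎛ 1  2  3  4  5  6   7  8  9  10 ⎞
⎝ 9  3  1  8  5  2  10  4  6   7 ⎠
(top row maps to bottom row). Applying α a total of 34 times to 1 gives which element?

3

Tracing 1 → 9 → … returns to 1 after 5 steps, so 1 lies in a 5-cycle (1, 9, 6, 2, 3).
On a 5-cycle, α^5 is the identity, so α^34 = α^4 there (34 ≡ 4 mod 5).
Stepping 4 places around the cycle: 1 → 9 → 6 → 2 → 3.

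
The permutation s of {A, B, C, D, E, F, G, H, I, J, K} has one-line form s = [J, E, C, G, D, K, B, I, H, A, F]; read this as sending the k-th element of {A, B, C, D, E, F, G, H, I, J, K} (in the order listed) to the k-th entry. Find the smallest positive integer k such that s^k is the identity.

4

Writing s as disjoint cycles, the cycle lengths are 4, 2, 2, 2, 1.
The order of s is the least common multiple of its cycle lengths: lcm(4, 2, 2, 2) = 4.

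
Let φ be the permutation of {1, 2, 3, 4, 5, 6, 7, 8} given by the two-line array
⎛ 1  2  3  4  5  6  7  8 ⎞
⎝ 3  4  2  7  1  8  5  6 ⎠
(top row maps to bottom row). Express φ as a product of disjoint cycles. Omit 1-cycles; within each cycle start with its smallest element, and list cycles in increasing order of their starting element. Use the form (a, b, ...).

Iterating φ from 1 gives 1 → 3 → 2 → 4 → 7 → 5 → 1; that is the 6-cycle (1, 3, 2, 4, 7, 5).
Repeating from the next unused element and collecting all non-trivial cycles gives (1, 3, 2, 4, 7, 5)(6, 8).

(1, 3, 2, 4, 7, 5)(6, 8)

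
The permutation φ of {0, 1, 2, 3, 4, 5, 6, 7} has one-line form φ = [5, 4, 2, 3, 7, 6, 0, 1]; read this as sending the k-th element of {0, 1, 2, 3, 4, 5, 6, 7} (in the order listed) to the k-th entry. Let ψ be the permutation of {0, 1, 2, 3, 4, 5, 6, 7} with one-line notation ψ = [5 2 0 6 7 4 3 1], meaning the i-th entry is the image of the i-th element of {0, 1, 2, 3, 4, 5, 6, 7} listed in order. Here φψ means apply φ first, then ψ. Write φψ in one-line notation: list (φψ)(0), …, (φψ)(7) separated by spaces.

4 7 0 6 1 3 5 2

For each element, apply φ then ψ: 0 → 5 → 4; 1 → 4 → 7; 2 → 2 → 0; 3 → 3 → 6; 4 → 7 → 1; 5 → 6 → 3; 6 → 0 → 5; 7 → 1 → 2.
So φψ in one-line form is 4 7 0 6 1 3 5 2.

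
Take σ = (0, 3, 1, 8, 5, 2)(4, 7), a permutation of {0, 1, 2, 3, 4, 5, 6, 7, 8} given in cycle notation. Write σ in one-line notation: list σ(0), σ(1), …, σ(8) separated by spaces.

Each element maps to the next entry in its cycle (wrapping to the front): 0→3, 1→8, 2→0, 3→1, 4→7, 5→2, 6→6, 7→4, 8→5.
So the one-line form is 3 8 0 1 7 2 6 4 5.

3 8 0 1 7 2 6 4 5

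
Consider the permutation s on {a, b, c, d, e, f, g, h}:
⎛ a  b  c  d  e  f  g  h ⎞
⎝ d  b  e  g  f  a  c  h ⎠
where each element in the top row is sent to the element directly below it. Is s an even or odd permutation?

In disjoint-cycle form the cycle lengths are 6, 1, 1.
A cycle is odd iff its length is even; s has 1 even-length cycle, so sgn(s) = (−1)^1 and s is odd.

odd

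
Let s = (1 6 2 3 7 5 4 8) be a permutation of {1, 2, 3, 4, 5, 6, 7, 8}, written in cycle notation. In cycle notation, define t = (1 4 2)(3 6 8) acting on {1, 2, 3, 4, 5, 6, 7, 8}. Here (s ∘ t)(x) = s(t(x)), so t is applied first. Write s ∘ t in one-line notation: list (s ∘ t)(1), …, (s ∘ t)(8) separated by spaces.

8 6 2 3 4 1 5 7

For each element, apply t then s: 1 → 4 → 8; 2 → 1 → 6; 3 → 6 → 2; 4 → 2 → 3; 5 → 5 → 4; 6 → 8 → 1; 7 → 7 → 5; 8 → 3 → 7.
Collecting the images, s ∘ t = [8 6 2 3 4 1 5 7].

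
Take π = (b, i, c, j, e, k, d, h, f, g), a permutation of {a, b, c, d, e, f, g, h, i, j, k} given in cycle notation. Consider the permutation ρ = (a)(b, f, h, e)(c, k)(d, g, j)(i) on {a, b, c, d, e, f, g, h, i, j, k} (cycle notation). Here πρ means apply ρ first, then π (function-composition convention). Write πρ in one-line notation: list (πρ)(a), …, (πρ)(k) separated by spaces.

(πρ)(x) = π(ρ(x)). Computing each image: π(ρ(a)) = π(a) = a, π(ρ(b)) = π(f) = g, π(ρ(c)) = π(k) = d, π(ρ(d)) = π(g) = b, π(ρ(e)) = π(b) = i, π(ρ(f)) = π(h) = f, π(ρ(g)) = π(j) = e, π(ρ(h)) = π(e) = k, π(ρ(i)) = π(i) = c, π(ρ(j)) = π(d) = h, π(ρ(k)) = π(c) = j.
Hence πρ = [a g d b i f e k c h j].

a g d b i f e k c h j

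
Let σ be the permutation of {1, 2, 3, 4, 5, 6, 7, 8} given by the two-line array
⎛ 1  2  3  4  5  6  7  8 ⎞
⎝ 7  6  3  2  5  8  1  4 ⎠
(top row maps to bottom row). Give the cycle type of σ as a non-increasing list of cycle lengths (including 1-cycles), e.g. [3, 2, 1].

The disjoint cycles are (1 7)(2 6 8 4)(3)(5), with lengths 4, 2, 1, 1 in non-increasing order.

[4, 2, 1, 1]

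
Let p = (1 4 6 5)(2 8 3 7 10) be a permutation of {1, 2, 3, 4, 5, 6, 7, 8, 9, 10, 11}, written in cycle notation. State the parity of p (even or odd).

odd

The cycle lengths are 5, 4, 1, 1.
A cycle of length ℓ contributes ℓ−1 transpositions, so p is a product of 4 + 3 = 7 transpositions — odd.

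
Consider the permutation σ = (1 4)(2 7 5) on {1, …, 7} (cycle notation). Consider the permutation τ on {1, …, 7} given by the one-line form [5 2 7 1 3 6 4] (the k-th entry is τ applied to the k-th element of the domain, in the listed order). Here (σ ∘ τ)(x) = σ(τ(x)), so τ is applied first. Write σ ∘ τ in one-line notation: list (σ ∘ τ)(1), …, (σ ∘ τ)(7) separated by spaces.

(σ ∘ τ)(x) = σ(τ(x)). Computing each image: σ(τ(1)) = σ(5) = 2, σ(τ(2)) = σ(2) = 7, σ(τ(3)) = σ(7) = 5, σ(τ(4)) = σ(1) = 4, σ(τ(5)) = σ(3) = 3, σ(τ(6)) = σ(6) = 6, σ(τ(7)) = σ(4) = 1.
Hence σ ∘ τ = [2 7 5 4 3 6 1].

2 7 5 4 3 6 1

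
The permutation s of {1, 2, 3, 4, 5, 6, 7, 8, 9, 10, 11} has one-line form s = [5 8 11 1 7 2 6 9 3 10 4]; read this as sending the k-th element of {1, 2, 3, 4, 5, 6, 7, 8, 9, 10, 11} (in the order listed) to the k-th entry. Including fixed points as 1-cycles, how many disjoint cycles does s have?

2

The cycle decomposition is (1 5 7 6 2 8 9 3 11 4)(10), which has 2 cycles (counting 1-cycles).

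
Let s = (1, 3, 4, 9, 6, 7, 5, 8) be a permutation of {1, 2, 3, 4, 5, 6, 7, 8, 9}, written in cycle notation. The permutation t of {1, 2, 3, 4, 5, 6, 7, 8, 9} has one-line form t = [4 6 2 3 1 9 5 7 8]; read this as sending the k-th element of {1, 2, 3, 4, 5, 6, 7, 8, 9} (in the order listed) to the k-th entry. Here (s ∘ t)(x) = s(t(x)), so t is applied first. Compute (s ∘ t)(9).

1

First apply t: t(9) = 8, then s(8) = 1. Thus (s ∘ t)(9) = 1.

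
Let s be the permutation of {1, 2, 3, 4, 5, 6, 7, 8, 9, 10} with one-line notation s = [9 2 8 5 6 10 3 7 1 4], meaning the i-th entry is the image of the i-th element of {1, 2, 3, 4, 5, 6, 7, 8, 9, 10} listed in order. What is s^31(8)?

7

Tracing 8 → 7 → … returns to 8 after 3 steps, so 8 lies in a 3-cycle (3, 8, 7).
On a 3-cycle, s^3 is the identity, so s^31 = s^1 there (31 ≡ 1 mod 3).
Stepping 1 place around the cycle: 8 → 7.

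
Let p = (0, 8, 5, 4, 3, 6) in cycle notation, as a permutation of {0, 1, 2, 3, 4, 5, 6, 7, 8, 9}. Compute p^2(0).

5

0 lies in the 6-cycle (0, 8, 5, 4, 3, 6).
Advancing 2 steps from 0: 0 → 8 → 5.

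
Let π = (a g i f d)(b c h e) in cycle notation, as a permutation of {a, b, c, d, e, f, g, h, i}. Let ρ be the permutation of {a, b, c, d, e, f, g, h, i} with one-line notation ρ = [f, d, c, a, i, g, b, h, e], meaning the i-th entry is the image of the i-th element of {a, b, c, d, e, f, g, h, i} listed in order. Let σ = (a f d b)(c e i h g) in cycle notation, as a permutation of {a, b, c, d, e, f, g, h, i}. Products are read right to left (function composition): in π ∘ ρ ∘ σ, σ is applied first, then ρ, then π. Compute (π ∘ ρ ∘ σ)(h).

(π ∘ ρ ∘ σ)(h) = π(ρ(σ(h))). σ(h) = g, then ρ(g) = b, then π(b) = c, so the result is c.

c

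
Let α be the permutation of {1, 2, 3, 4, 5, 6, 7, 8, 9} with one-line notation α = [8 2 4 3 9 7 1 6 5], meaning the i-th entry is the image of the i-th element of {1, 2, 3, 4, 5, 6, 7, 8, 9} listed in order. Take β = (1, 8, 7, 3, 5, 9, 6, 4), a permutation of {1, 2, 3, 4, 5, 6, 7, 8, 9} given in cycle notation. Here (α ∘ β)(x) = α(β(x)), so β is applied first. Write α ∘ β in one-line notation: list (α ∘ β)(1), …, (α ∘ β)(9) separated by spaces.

6 2 9 8 5 3 4 1 7

Chase each element through β then α: 1 → 8 → 6; 2 → 2 → 2; 3 → 5 → 9; 4 → 1 → 8; 5 → 9 → 5; 6 → 4 → 3; 7 → 3 → 4; 8 → 7 → 1; 9 → 6 → 7.
Collecting the images, α ∘ β = [6 2 9 8 5 3 4 1 7].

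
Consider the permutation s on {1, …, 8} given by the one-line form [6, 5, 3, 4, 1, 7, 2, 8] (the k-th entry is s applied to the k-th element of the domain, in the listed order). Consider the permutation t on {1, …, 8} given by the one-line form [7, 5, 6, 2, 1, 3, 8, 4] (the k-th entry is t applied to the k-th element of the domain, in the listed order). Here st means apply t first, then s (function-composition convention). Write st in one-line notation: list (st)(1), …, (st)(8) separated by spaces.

Chase each element through t then s: 1 → 7 → 2; 2 → 5 → 1; 3 → 6 → 7; 4 → 2 → 5; 5 → 1 → 6; 6 → 3 → 3; 7 → 8 → 8; 8 → 4 → 4.
Collecting the images, st = [2 1 7 5 6 3 8 4].

2 1 7 5 6 3 8 4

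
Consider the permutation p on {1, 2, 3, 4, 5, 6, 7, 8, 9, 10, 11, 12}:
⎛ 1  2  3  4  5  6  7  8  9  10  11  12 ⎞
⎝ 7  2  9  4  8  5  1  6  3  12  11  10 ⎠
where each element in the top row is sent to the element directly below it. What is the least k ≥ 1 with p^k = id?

6

Writing p as disjoint cycles, the cycle lengths are 3, 2, 2, 2, 1, 1, 1.
Since disjoint cycles commute, ord(p) = lcm(3, 2, 2, 2) = 6.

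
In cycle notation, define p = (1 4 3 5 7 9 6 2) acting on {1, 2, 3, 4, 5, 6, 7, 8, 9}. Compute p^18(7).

7 lies in the 8-cycle (1 4 3 5 7 9 6 2).
On an 8-cycle, p^8 is the identity, so p^18 = p^2 there (18 ≡ 2 mod 8).
Stepping 2 places around the cycle: 7 → 9 → 6.

6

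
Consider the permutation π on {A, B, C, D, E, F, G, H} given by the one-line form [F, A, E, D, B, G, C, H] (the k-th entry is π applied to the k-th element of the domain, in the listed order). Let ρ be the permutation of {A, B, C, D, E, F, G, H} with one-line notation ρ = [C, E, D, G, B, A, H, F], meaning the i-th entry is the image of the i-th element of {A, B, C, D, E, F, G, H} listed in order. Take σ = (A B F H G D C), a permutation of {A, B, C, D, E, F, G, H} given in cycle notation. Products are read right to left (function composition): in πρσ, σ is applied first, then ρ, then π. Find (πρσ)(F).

Apply the permutations in order: σ(F) = H, then ρ(H) = F, then π(F) = G. So (πρσ)(F) = G.

G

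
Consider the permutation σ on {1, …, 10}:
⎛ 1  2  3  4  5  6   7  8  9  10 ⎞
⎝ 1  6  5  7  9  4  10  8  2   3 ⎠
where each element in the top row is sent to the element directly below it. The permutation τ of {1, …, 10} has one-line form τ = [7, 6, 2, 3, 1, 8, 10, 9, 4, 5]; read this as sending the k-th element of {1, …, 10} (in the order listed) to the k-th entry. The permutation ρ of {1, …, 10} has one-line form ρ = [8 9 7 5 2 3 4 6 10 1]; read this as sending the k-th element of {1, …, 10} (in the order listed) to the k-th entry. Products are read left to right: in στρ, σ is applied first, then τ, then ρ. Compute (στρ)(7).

2

Chase 7: σ(7) = 10; τ(10) = 5; ρ(5) = 2. Hence (στρ)(7) = 2.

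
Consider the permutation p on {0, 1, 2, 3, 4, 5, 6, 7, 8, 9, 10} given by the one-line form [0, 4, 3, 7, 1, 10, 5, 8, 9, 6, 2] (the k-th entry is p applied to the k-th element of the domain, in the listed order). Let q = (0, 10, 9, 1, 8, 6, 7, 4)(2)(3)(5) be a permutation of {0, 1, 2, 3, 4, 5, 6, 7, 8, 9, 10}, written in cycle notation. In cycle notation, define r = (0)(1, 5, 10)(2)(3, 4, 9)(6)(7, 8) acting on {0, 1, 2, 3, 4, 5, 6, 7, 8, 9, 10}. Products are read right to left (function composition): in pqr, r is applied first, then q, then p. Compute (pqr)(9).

Chase 9: r(9) = 3; q(3) = 3; p(3) = 7. Hence (pqr)(9) = 7.

7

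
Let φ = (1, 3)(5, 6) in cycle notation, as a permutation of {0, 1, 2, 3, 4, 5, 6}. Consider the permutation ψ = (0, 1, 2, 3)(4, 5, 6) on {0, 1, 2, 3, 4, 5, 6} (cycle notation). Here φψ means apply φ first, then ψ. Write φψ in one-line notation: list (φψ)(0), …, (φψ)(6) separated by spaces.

1 0 3 2 5 4 6

(φψ)(x) = ψ(φ(x)). Computing each image: ψ(φ(0)) = ψ(0) = 1, ψ(φ(1)) = ψ(3) = 0, ψ(φ(2)) = ψ(2) = 3, ψ(φ(3)) = ψ(1) = 2, ψ(φ(4)) = ψ(4) = 5, ψ(φ(5)) = ψ(6) = 4, ψ(φ(6)) = ψ(5) = 6.
Hence φψ = [1 0 3 2 5 4 6].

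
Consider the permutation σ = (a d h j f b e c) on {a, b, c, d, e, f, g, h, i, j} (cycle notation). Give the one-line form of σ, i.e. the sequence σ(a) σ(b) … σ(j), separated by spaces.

Image by image: a→d, b→e, c→a, d→h, e→c, f→b, g→g, h→j, i→i, j→f.
Listing these in domain order gives d e a h c b g j i f.

d e a h c b g j i f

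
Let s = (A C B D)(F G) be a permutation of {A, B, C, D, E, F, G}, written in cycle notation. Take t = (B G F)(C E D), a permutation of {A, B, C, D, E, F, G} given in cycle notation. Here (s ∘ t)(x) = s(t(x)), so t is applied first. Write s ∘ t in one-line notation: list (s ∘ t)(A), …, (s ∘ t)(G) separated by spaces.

Chase each element through t then s: A → A → C; B → G → F; C → E → E; D → C → B; E → D → A; F → B → D; G → F → G.
Collecting the images, s ∘ t = [C F E B A D G].

C F E B A D G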